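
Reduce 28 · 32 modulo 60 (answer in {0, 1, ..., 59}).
56

Both factors are already reduced mod 60. 28 · 32 = 896. Dividing by 60: 896 = 14·60 + 56. So (28 · 32) mod 60 = 56.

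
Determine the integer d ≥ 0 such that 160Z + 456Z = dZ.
In the PID Z, (a, b) is generated by gcd(a, b). Compute gcd(456, 160) with the extended Euclidean algorithm, tracking rows (r, s, t) with s·456 + t·160 = r:
  row A: (456, 1, 0)   [1·456 + 0·160 = 456]
  row B: (160, 0, 1)   [0·456 + 1·160 = 160]
  456 = 2·160 + 136   → row C = row A − 2·row B = (136, 1, −2)   [check: 1·456 − 2·160 = 136]
  160 = 1·136 + 24   → row D = row B − 1·row C = (24, −1, 3)   [check: −1·456 + 3·160 = 24]
  136 = 5·24 + 16   → row E = row C − 5·row D = (16, 6, −17)   [check: 6·456 − 17·160 = 16]
  24 = 1·16 + 8   → row F = row D − 1·row E = (8, −7, 20)   [check: −7·456 + 20·160 = 8]
  16 = 2·8 + 0   → remainder 0, stop. gcd = 8 (last nonzero row F).
So gcd(160, 456) = 8, with Bézout identity −7·456 + 20·160 = 8. Containment (⊇): the Bézout identity exhibits 8 as an element of (160, 456), giving (8) ⊆ (160, 456). Containment (⊆): since 8 | 160 and 8 | 456 (160 = 8·20, 456 = 8·57), every Z-linear combination of 160 and 456 is divisible by 8, so (160, 456) ⊆ (8). Therefore (160, 456) = (8), d = 8.

Final answer: (160, 456) = (8); d = 8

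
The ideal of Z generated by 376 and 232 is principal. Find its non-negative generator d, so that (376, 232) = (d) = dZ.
In the PID Z, (a, b) is generated by gcd(a, b). Compute gcd(376, 232) with the extended Euclidean algorithm, tracking rows (r, s, t) with s·376 + t·232 = r:
  row A: (376, 1, 0)   [1·376 + 0·232 = 376]
  row B: (232, 0, 1)   [0·376 + 1·232 = 232]
  376 = 1·232 + 144   → row C = row A − 1·row B = (144, 1, −1)   [check: 1·376 − 1·232 = 144]
  232 = 1·144 + 88   → row D = row B − 1·row C = (88, −1, 2)   [check: −1·376 + 2·232 = 88]
  144 = 1·88 + 56   → row E = row C − 1·row D = (56, 2, −3)   [check: 2·376 − 3·232 = 56]
  88 = 1·56 + 32   → row F = row D − 1·row E = (32, −3, 5)   [check: −3·376 + 5·232 = 32]
  56 = 1·32 + 24   → row G = row E − 1·row F = (24, 5, −8)   [check: 5·376 − 8·232 = 24]
  32 = 1·24 + 8   → row H = row F − 1·row G = (8, −8, 13)   [check: −8·376 + 13·232 = 8]
  24 = 3·8 + 0   → remainder 0, stop. gcd = 8 (last nonzero row H).
So gcd(376, 232) = 8, with Bézout identity −8·376 + 13·232 = 8. Containment (⊇): the Bézout identity exhibits 8 as an element of (376, 232), giving (8) ⊆ (376, 232). Containment (⊆): since 8 | 376 and 8 | 232 (376 = 8·47, 232 = 8·29), every Z-linear combination of 376 and 232 is divisible by 8, so (376, 232) ⊆ (8). Therefore (376, 232) = (8), d = 8.

Final answer: (376, 232) = (8); d = 8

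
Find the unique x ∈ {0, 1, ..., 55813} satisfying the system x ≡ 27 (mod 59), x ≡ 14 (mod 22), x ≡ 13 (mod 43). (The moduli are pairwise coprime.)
The moduli 59, 22, 43 are pairwise coprime, so by the CRT there is a unique solution mod 59·22·43 = 55814.
Solve by successive substitution. Start with x ≡ 27 (mod 59).
  Combine with x ≡ 14 (mod 22): write x = 27 + 59·t and require 27 + 59·t ≡ 14 (mod 22), i.e. 59·t ≡ 14 − 27 ≡ 9 (mod 22). Since 59^(−1) ≡ 3 (mod 22) (59 ≡ 15 (mod 22)), t ≡ 3·9 ≡ 5 (mod 22). So x ≡ 27 + 59·5 = 322 (mod 1298).
  Combine with x ≡ 13 (mod 43): write x = 322 + 1298·t and require 322 + 1298·t ≡ 13 (mod 43), i.e. 1298·t ≡ 13 − 322 ≡ 35 (mod 43). Since 1298^(−1) ≡ 27 (mod 43) (1298 ≡ 8 (mod 43)), t ≡ 27·35 ≡ 42 (mod 43). So x ≡ 322 + 1298·42 = 54838 (mod 55814).
Unique solution in [0, 55814): x = 54838.

Final answer: x ≡ 54838 (mod 55814); the representative in [0, 55814) is 54838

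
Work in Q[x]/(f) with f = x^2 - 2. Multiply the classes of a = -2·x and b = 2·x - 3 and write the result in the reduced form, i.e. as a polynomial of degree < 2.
a · b ≡ 6·x - 8 (mod f(x))

First multiply in Q[x] without reducing: a · b = -4·x^2 + 6·x. Now divide by f(x) = x^2 - 2, eliminating the leading term at each step:
  leading term -4·x^2: subtract (-4)·f(x) = 8 - 4·x^2, leaving 6·x - 8
The degree is now < 2, so this is the remainder. Hence a · b ≡ 6·x - 8 in Q[x]/(f).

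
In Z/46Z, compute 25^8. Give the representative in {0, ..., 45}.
3

Use repeated squaring. Binary(8) = 1000. Walk through the bits of the exponent 8 left-to-right: at each bit after the leading one, square the running value, then multiply by 25 if the bit is 1 (always reducing mod 46):
  bit 1 = 1 (leading): start with 25.
  bit 2 = 0: square 25^2 = 625 ≡ 27 (mod 46).
  bit 3 = 0: square 27^2 = 729 ≡ 39 (mod 46).
  bit 4 = 0: square 39^2 = 1521 ≡ 3 (mod 46).
Final value: 25^8 ≡ 3 (mod 46).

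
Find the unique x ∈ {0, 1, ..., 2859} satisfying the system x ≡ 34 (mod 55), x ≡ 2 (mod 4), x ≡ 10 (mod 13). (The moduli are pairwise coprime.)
x ≡ 2454 (mod 2860); the representative in [0, 2860) is 2454

The moduli 55, 4, 13 are pairwise coprime, so by the CRT there is a unique solution mod 55·4·13 = 2860.
Solve by successive substitution. Start with x ≡ 34 (mod 55).
  Combine with x ≡ 2 (mod 4): write x = 34 + 55·t and require 34 + 55·t ≡ 2 (mod 4), i.e. 55·t ≡ 2 − 34 ≡ 0 (mod 4). Since 55^(−1) ≡ 3 (mod 4) (55 ≡ 3 (mod 4)), t ≡ 3·0 ≡ 0 (mod 4). So x ≡ 34 + 55·0 = 34 (mod 220).
  Combine with x ≡ 10 (mod 13): write x = 34 + 220·t and require 34 + 220·t ≡ 10 (mod 13), i.e. 220·t ≡ 10 − 34 ≡ 2 (mod 13). Since 220^(−1) ≡ 12 (mod 13) (220 ≡ 12 (mod 13)), t ≡ 12·2 ≡ 11 (mod 13). So x ≡ 34 + 220·11 = 2454 (mod 2860).
Unique solution in [0, 2860): x = 2454.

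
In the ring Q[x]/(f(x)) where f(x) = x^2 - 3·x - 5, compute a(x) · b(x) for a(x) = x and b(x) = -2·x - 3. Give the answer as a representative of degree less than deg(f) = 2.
a · b ≡ -9·x - 10 (mod f(x))

First multiply in Q[x] without reducing: a · b = -2·x^2 - 3·x. Now divide by f(x) = x^2 - 3·x - 5, eliminating the leading term at each step:
  leading term -2·x^2: subtract (-2)·f(x) = -2·x^2 + 6·x + 10, leaving -9·x - 10
The degree is now < 2, so this is the remainder. Hence a · b ≡ -9·x - 10 in Q[x]/(f).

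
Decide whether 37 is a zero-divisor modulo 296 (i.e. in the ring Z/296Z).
gcd(37, 296) = 37 > 1, so 37 is not a unit in Z/296Z. In Z/nZ every nonzero non-unit is a zero-divisor: explicitly, take b = 296/gcd = 8 ≠ 0 (mod 296); then 37·8 = 296 = 1·296, i.e. 37·8 ≡ 0 (mod 296). So 37 is a zero-divisor.

Final answer: YES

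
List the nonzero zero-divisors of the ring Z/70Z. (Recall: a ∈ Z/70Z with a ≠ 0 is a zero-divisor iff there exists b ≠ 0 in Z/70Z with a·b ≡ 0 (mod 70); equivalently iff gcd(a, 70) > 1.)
An element a ∈ Z/70Z (with a ≠ 0) is a zero-divisor iff gcd(a, 70) > 1 (because a is a unit precisely when gcd(a, n) = 1, and in Z/nZ every nonzero, non-unit element is a zero-divisor). Scan a = 1, ..., 69 and keep those with gcd(a, 70) > 1:
  gcd(2, 70) = 2, gcd(4, 70) = 2, gcd(5, 70) = 5, gcd(6, 70) = 2, gcd(7, 70) = 7, gcd(8, 70) = 2, gcd(10, 70) = 10, gcd(12, 70) = 2, gcd(14, 70) = 14, gcd(15, 70) = 5, gcd(16, 70) = 2, gcd(18, 70) = 2, gcd(20, 70) = 10, gcd(21, 70) = 7, gcd(22, 70) = 2, gcd(24, 70) = 2, gcd(25, 70) = 5, gcd(26, 70) = 2, gcd(28, 70) = 14, gcd(30, 70) = 10, gcd(32, 70) = 2, gcd(34, 70) = 2, gcd(35, 70) = 35, gcd(36, 70) = 2, gcd(38, 70) = 2, gcd(40, 70) = 10, gcd(42, 70) = 14, gcd(44, 70) = 2, gcd(45, 70) = 5, gcd(46, 70) = 2, gcd(48, 70) = 2, gcd(49, 70) = 7, gcd(50, 70) = 10, gcd(52, 70) = 2, gcd(54, 70) = 2, gcd(55, 70) = 5, gcd(56, 70) = 14, gcd(58, 70) = 2, gcd(60, 70) = 10, gcd(62, 70) = 2, gcd(63, 70) = 7, gcd(64, 70) = 2, gcd(65, 70) = 5, gcd(66, 70) = 2, gcd(68, 70) = 2.
All other a ∈ {1, ..., 69} have gcd(a, 70) = 1 and are units. So the nonzero zero-divisors are exactly the 45 values of a appearing in this scan.

Final answer: nonzero zero-divisors of Z/70Z = {2, 4, 5, 6, 7, 8, 10, 12, 14, 15, 16, 18, 20, 21, 22, 24, 25, 26, 28, 30, 32, 34, 35, 36, 38, 40, 42, 44, 45, 46, 48, 49, 50, 52, 54, 55, 56, 58, 60, 62, 63, 64, 65, 66, 68}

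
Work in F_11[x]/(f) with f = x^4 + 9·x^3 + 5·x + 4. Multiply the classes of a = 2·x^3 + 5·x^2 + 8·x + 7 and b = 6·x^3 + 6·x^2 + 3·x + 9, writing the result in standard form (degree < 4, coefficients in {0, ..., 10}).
Multiply as integer polynomials: a · b = 12·x^6 + 42·x^5 + 84·x^4 + 123·x^3 + 111·x^2 + 93·x + 63. Reducing coefficients mod 11: a · b ≡ x^6 + 9·x^5 + 7·x^4 + 2·x^3 + x^2 + 5·x + 8. Now divide by f(x) = x^4 + 9·x^3 + 5·x + 4 in F_11[x], eliminating the leading term at each step:
  leading term x^6: subtract (x^2)·f(x) = x^6 + 9·x^5 + 5·x^3 + 4·x^2, leaving 7·x^4 + 8·x^3 + 8·x^2 + 5·x + 8 (coefficients mod 11)
  leading term 7·x^4: subtract (7)·f(x) = 7·x^4 + 8·x^3 + 2·x + 6, leaving 8·x^2 + 3·x + 2 (coefficients mod 11)
The degree is now < 4, so this is the remainder. Hence a · b ≡ 8·x^2 + 3·x + 2 in F_11[x]/(f).

Final answer: a · b ≡ 8·x^2 + 3·x + 2 (mod f(x))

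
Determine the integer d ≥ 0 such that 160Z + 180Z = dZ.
(160, 180) = (20); d = 20

In the PID Z, (a, b) is generated by gcd(a, b). Compute gcd(180, 160) with the extended Euclidean algorithm, tracking rows (r, s, t) with s·180 + t·160 = r:
  row A: (180, 1, 0)   [1·180 + 0·160 = 180]
  row B: (160, 0, 1)   [0·180 + 1·160 = 160]
  180 = 1·160 + 20   → row C = row A − 1·row B = (20, 1, −1)   [check: 1·180 − 1·160 = 20]
  160 = 8·20 + 0   → remainder 0, stop. gcd = 20 (last nonzero row C).
So gcd(160, 180) = 20, with Bézout identity 1·180 − 1·160 = 20. Containment (⊇): the Bézout identity exhibits 20 as an element of (160, 180), giving (20) ⊆ (160, 180). Containment (⊆): since 20 | 160 and 20 | 180 (160 = 20·8, 180 = 20·9), every Z-linear combination of 160 and 180 is divisible by 20, so (160, 180) ⊆ (20). Therefore (160, 180) = (20), d = 20.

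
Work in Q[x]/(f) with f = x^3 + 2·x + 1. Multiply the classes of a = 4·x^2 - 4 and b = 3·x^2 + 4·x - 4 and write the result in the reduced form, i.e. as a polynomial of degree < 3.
First multiply in Q[x] without reducing: a · b = 12·x^4 + 16·x^3 - 28·x^2 - 16·x + 16. Now divide by f(x) = x^3 + 2·x + 1, eliminating the leading term at each step:
  leading term 12·x^4: subtract (12·x)·f(x) = 12·x^4 + 24·x^2 + 12·x, leaving 16·x^3 - 52·x^2 - 28·x + 16
  leading term 16·x^3: subtract (16)·f(x) = 16·x^3 + 32·x + 16, leaving -52·x^2 - 60·x
The degree is now < 3, so this is the remainder. Hence a · b ≡ -52·x^2 - 60·x in Q[x]/(f).

Final answer: a · b ≡ -52·x^2 - 60·x (mod f(x))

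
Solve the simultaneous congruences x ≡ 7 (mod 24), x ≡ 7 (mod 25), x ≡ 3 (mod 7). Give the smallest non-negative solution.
The moduli 24, 25, 7 are pairwise coprime, so by the CRT there is a unique solution mod 24·25·7 = 4200.
Solve by successive substitution. Start with x ≡ 7 (mod 24).
  Combine with x ≡ 7 (mod 25): write x = 7 + 24·t and require 7 + 24·t ≡ 7 (mod 25), i.e. 24·t ≡ 7 − 7 ≡ 0 (mod 25). Since 24^(−1) ≡ 24 (mod 25), t ≡ 24·0 ≡ 0 (mod 25). So x ≡ 7 + 24·0 = 7 (mod 600).
  Combine with x ≡ 3 (mod 7): write x = 7 + 600·t and require 7 + 600·t ≡ 3 (mod 7), i.e. 600·t ≡ 3 − 7 ≡ 3 (mod 7). Since 600^(−1) ≡ 3 (mod 7) (600 ≡ 5 (mod 7)), t ≡ 3·3 ≡ 2 (mod 7). So x ≡ 7 + 600·2 = 1207 (mod 4200).
Unique solution in [0, 4200): x = 1207.

Final answer: x ≡ 1207 (mod 4200); the representative in [0, 4200) is 1207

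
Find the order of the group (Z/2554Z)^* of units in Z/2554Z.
(Z/2554Z)^* consists of the classes a with gcd(a, 2554) = 1, so its order is φ(2554). φ is multiplicative, with φ(p^e) = p^e − p^(e−1). Factorise 2554 = 2 · 1277. Then
  φ(2554) = (2 − 1) · (1277 − 1) = 1 · 1276 = 1276.
Thus |(Z/2554Z)^*| = 1276.

Final answer: |(Z/2554Z)^*| = 1276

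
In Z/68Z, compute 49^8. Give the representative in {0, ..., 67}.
Use repeated squaring. Binary(8) = 1000. Walk through the bits of the exponent 8 left-to-right: at each bit after the leading one, square the running value, then multiply by 49 if the bit is 1 (always reducing mod 68):
  bit 1 = 1 (leading): start with 49.
  bit 2 = 0: square 49^2 = 2401 ≡ 21 (mod 68).
  bit 3 = 0: square 21^2 = 441 ≡ 33 (mod 68).
  bit 4 = 0: square 33^2 = 1089 ≡ 1 (mod 68).
Final value: 49^8 ≡ 1 (mod 68).

Final answer: 1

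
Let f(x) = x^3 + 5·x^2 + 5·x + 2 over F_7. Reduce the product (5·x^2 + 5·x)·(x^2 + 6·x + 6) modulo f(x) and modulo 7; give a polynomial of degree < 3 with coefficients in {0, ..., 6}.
Multiply as integer polynomials: a · b = 5·x^4 + 35·x^3 + 60·x^2 + 30·x. Reducing coefficients mod 7: a · b ≡ 5·x^4 + 4·x^2 + 2·x. Now divide by f(x) = x^3 + 5·x^2 + 5·x + 2 in F_7[x], eliminating the leading term at each step:
  leading term 5·x^4: subtract (5·x)·f(x) = 5·x^4 + 4·x^3 + 4·x^2 + 3·x, leaving 3·x^3 + 6·x (coefficients mod 7)
  leading term 3·x^3: subtract (3)·f(x) = 3·x^3 + x^2 + x + 6, leaving 6·x^2 + 5·x + 1 (coefficients mod 7)
The degree is now < 3, so this is the remainder. Hence a · b ≡ 6·x^2 + 5·x + 1 in F_7[x]/(f).

Final answer: a · b ≡ 6·x^2 + 5·x + 1 (mod f(x))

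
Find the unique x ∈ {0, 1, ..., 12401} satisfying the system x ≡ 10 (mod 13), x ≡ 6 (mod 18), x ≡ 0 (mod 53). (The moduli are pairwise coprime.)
x ≡ 10176 (mod 12402); the representative in [0, 12402) is 10176

The moduli 13, 18, 53 are pairwise coprime, so by the CRT there is a unique solution mod 13·18·53 = 12402.
Solve by successive substitution. Start with x ≡ 10 (mod 13).
  Combine with x ≡ 6 (mod 18): write x = 10 + 13·t and require 10 + 13·t ≡ 6 (mod 18), i.e. 13·t ≡ 6 − 10 ≡ 14 (mod 18). Since 13^(−1) ≡ 7 (mod 18), t ≡ 7·14 ≡ 8 (mod 18). So x ≡ 10 + 13·8 = 114 (mod 234).
  Combine with x ≡ 0 (mod 53): write x = 114 + 234·t and require 114 + 234·t ≡ 0 (mod 53), i.e. 234·t ≡ 0 − 114 ≡ 45 (mod 53). Since 234^(−1) ≡ 41 (mod 53) (234 ≡ 22 (mod 53)), t ≡ 41·45 ≡ 43 (mod 53). So x ≡ 114 + 234·43 = 10176 (mod 12402).
Unique solution in [0, 12402): x = 10176.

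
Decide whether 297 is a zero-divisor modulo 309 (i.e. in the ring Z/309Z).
YES

gcd(297, 309) = 3 > 1, so 297 is not a unit in Z/309Z. In Z/nZ every nonzero non-unit is a zero-divisor: explicitly, take b = 309/gcd = 103 ≠ 0 (mod 309); then 297·103 = 30591 = 99·309, i.e. 297·103 ≡ 0 (mod 309). So 297 is a zero-divisor.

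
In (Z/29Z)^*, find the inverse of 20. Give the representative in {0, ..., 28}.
20^(−1) ≡ 16 (mod 29)

Apply the extended Euclidean algorithm to (29, 20), tracking rows (r, s, t) with s·29 + t·20 = r. Each division r_prev = q·r_cur + r_new produces the new row as (previous row) − q·(current row):
  row A: (29, 1, 0)   [1·29 + 0·20 = 29]
  row B: (20, 0, 1)   [0·29 + 1·20 = 20]
  29 = 1·20 + 9   → row C = row A − 1·row B = (9, 1, −1)   [check: 1·29 − 1·20 = 9]
  20 = 2·9 + 2   → row D = row B − 2·row C = (2, −2, 3)   [check: −2·29 + 3·20 = 2]
  9 = 4·2 + 1   → row E = row C − 4·row D = (1, 9, −13)   [check: 9·29 − 13·20 = 1]
  2 = 2·1 + 0   → remainder 0, stop. gcd = 1 (last nonzero row E).
The gcd is 1, so 20 is invertible mod 29. The last nonzero row gives 9·29 − 13·20 = 1, so t = −13. So 20^(−1) ≡ −13 ≡ 16 (mod 29). Verify: 20 · 16 = 320 ≡ 1 (mod 29). ✓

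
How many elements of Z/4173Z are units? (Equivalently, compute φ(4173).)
Z/4173Z has φ(4173) = 2544 units

An element a ∈ Z/4173Z is a unit iff gcd(a, 4173) = 1, so the number of units is φ(4173). φ is multiplicative, with φ(p^e) = p^e − p^(e−1). Factorise 4173 = 3 · 13 · 107. Then
  φ(4173) = (3 − 1) · (13 − 1) · (107 − 1) = 2 · 12 · 106 = 2544.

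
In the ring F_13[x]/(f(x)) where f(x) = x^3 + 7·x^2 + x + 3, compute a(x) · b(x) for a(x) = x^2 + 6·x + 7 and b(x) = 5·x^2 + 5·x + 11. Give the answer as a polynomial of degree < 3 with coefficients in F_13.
a · b ≡ 6·x^2 + 8·x + 12 (mod f(x))

Multiply as integer polynomials: a · b = 5·x^4 + 35·x^3 + 76·x^2 + 101·x + 77. Reducing coefficients mod 13: a · b ≡ 5·x^4 + 9·x^3 + 11·x^2 + 10·x + 12. Now divide by f(x) = x^3 + 7·x^2 + x + 3 in F_13[x], eliminating the leading term at each step:
  leading term 5·x^4: subtract (5·x)·f(x) = 5·x^4 + 9·x^3 + 5·x^2 + 2·x, leaving 6·x^2 + 8·x + 12 (coefficients mod 13)
The degree is now < 3, so this is the remainder. Hence a · b ≡ 6·x^2 + 8·x + 12 in F_13[x]/(f).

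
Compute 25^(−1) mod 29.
25^(−1) ≡ 7 (mod 29)

Apply the extended Euclidean algorithm to (29, 25), tracking rows (r, s, t) with s·29 + t·25 = r. Each division r_prev = q·r_cur + r_new produces the new row as (previous row) − q·(current row):
  row A: (29, 1, 0)   [1·29 + 0·25 = 29]
  row B: (25, 0, 1)   [0·29 + 1·25 = 25]
  29 = 1·25 + 4   → row C = row A − 1·row B = (4, 1, −1)   [check: 1·29 − 1·25 = 4]
  25 = 6·4 + 1   → row D = row B − 6·row C = (1, −6, 7)   [check: −6·29 + 7·25 = 1]
  4 = 4·1 + 0   → remainder 0, stop. gcd = 1 (last nonzero row D).
The gcd is 1, so 25 is invertible mod 29. The last nonzero row gives −6·29 + 7·25 = 1, so t = 7. So 25^(−1) ≡ 7 (mod 29). Verify: 25 · 7 = 175 ≡ 1 (mod 29). ✓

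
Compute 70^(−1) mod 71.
Apply the extended Euclidean algorithm to (71, 70), tracking rows (r, s, t) with s·71 + t·70 = r. Each division r_prev = q·r_cur + r_new produces the new row as (previous row) − q·(current row):
  row A: (71, 1, 0)   [1·71 + 0·70 = 71]
  row B: (70, 0, 1)   [0·71 + 1·70 = 70]
  71 = 1·70 + 1   → row C = row A − 1·row B = (1, 1, −1)   [check: 1·71 − 1·70 = 1]
  70 = 70·1 + 0   → remainder 0, stop. gcd = 1 (last nonzero row C).
The gcd is 1, so 70 is invertible mod 71. The last nonzero row gives 1·71 − 1·70 = 1, so t = −1. So 70^(−1) ≡ −1 ≡ 70 (mod 71). Verify: 70 · 70 = 4900 ≡ 1 (mod 71). ✓

Final answer: 70^(−1) ≡ 70 (mod 71)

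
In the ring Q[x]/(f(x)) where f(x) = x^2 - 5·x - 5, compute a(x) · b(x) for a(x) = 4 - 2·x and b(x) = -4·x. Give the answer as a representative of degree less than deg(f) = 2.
First multiply in Q[x] without reducing: a · b = 8·x^2 - 16·x. Now divide by f(x) = x^2 - 5·x - 5, eliminating the leading term at each step:
  leading term 8·x^2: subtract (8)·f(x) = 8·x^2 - 40·x - 40, leaving 24·x + 40
The degree is now < 2, so this is the remainder. Hence a · b ≡ 24·x + 40 in Q[x]/(f).

Final answer: a · b ≡ 24·x + 40 (mod f(x))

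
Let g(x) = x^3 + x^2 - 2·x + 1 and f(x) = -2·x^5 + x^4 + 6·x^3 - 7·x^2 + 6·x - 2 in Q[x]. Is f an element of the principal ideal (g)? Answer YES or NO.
In Q[x] the ideal (g) consists of all multiples of g, so f ∈ (g) iff g | f, i.e. iff the remainder of f on division by g is 0. Divide f by g (g is monic, so eliminate the leading term of the running remainder at each step):
  leading term -2·x^5: subtract (-2·x^2)·g(x) = -2·x^5 - 2·x^4 + 4·x^3 - 2·x^2, leaving 3·x^4 + 2·x^3 - 5·x^2 + 6·x - 2
  leading term 3·x^4: subtract (3·x)·g(x) = 3·x^4 + 3·x^3 - 6·x^2 + 3·x, leaving -x^3 + x^2 + 3·x - 2
  leading term -x^3: subtract (-1)·g(x) = -x^3 - x^2 + 2·x - 1, leaving 2·x^2 + x - 1
The remainder r(x) = 2·x^2 + x - 1 ≠ 0 (and deg r < deg g), so g ∤ f, i.e. f ∉ (g).

Final answer: NO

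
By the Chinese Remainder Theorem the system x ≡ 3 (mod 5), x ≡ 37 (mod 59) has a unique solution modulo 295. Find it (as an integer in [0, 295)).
The moduli 5, 59 are pairwise coprime, so by the CRT there is a unique solution mod 5·59 = 295.
Solve by successive substitution. Start with x ≡ 3 (mod 5).
  Combine with x ≡ 37 (mod 59): write x = 3 + 5·t and require 3 + 5·t ≡ 37 (mod 59), i.e. 5·t ≡ 37 − 3 ≡ 34 (mod 59). Since 5^(−1) ≡ 12 (mod 59), t ≡ 12·34 ≡ 54 (mod 59). So x ≡ 3 + 5·54 = 273 (mod 295).
Unique solution in [0, 295): x = 273.

Final answer: x ≡ 273 (mod 295); the representative in [0, 295) is 273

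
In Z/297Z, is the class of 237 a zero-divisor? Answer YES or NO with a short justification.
gcd(237, 297) = 3 > 1, so 237 is not a unit in Z/297Z. In Z/nZ every nonzero non-unit is a zero-divisor: explicitly, take b = 297/gcd = 99 ≠ 0 (mod 297); then 237·99 = 23463 = 79·297, i.e. 237·99 ≡ 0 (mod 297). So 237 is a zero-divisor.

Final answer: YES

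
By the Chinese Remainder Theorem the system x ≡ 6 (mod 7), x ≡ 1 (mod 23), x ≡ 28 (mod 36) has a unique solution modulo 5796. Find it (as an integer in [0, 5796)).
The moduli 7, 23, 36 are pairwise coprime, so by the CRT there is a unique solution mod 7·23·36 = 5796.
Solve by successive substitution. Start with x ≡ 6 (mod 7).
  Combine with x ≡ 1 (mod 23): write x = 6 + 7·t and require 6 + 7·t ≡ 1 (mod 23), i.e. 7·t ≡ 1 − 6 ≡ 18 (mod 23). Since 7^(−1) ≡ 10 (mod 23), t ≡ 10·18 ≡ 19 (mod 23). So x ≡ 6 + 7·19 = 139 (mod 161).
  Combine with x ≡ 28 (mod 36): write x = 139 + 161·t and require 139 + 161·t ≡ 28 (mod 36), i.e. 161·t ≡ 28 − 139 ≡ 33 (mod 36). Since 161^(−1) ≡ 17 (mod 36) (161 ≡ 17 (mod 36)), t ≡ 17·33 ≡ 21 (mod 36). So x ≡ 139 + 161·21 = 3520 (mod 5796).
Unique solution in [0, 5796): x = 3520.

Final answer: x ≡ 3520 (mod 5796); the representative in [0, 5796) is 3520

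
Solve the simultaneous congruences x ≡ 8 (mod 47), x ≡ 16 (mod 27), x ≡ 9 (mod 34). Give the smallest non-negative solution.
x ≡ 7387 (mod 43146); the representative in [0, 43146) is 7387

The moduli 47, 27, 34 are pairwise coprime, so by the CRT there is a unique solution mod 47·27·34 = 43146.
Solve by successive substitution. Start with x ≡ 8 (mod 47).
  Combine with x ≡ 16 (mod 27): write x = 8 + 47·t and require 8 + 47·t ≡ 16 (mod 27), i.e. 47·t ≡ 16 − 8 ≡ 8 (mod 27). Since 47^(−1) ≡ 23 (mod 27) (47 ≡ 20 (mod 27)), t ≡ 23·8 ≡ 22 (mod 27). So x ≡ 8 + 47·22 = 1042 (mod 1269).
  Combine with x ≡ 9 (mod 34): write x = 1042 + 1269·t and require 1042 + 1269·t ≡ 9 (mod 34), i.e. 1269·t ≡ 9 − 1042 ≡ 21 (mod 34). Since 1269^(−1) ≡ 31 (mod 34) (1269 ≡ 11 (mod 34)), t ≡ 31·21 ≡ 5 (mod 34). So x ≡ 1042 + 1269·5 = 7387 (mod 43146).
Unique solution in [0, 43146): x = 7387.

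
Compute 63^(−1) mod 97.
63^(−1) ≡ 77 (mod 97)

Apply the extended Euclidean algorithm to (97, 63), tracking rows (r, s, t) with s·97 + t·63 = r. Each division r_prev = q·r_cur + r_new produces the new row as (previous row) − q·(current row):
  row A: (97, 1, 0)   [1·97 + 0·63 = 97]
  row B: (63, 0, 1)   [0·97 + 1·63 = 63]
  97 = 1·63 + 34   → row C = row A − 1·row B = (34, 1, −1)   [check: 1·97 − 1·63 = 34]
  63 = 1·34 + 29   → row D = row B − 1·row C = (29, −1, 2)   [check: −1·97 + 2·63 = 29]
  34 = 1·29 + 5   → row E = row C − 1·row D = (5, 2, −3)   [check: 2·97 − 3·63 = 5]
  29 = 5·5 + 4   → row F = row D − 5·row E = (4, −11, 17)   [check: −11·97 + 17·63 = 4]
  5 = 1·4 + 1   → row G = row E − 1·row F = (1, 13, −20)   [check: 13·97 − 20·63 = 1]
  4 = 4·1 + 0   → remainder 0, stop. gcd = 1 (last nonzero row G).
The gcd is 1, so 63 is invertible mod 97. The last nonzero row gives 13·97 − 20·63 = 1, so t = −20. So 63^(−1) ≡ −20 ≡ 77 (mod 97). Verify: 63 · 77 = 4851 ≡ 1 (mod 97). ✓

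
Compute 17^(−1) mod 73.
Apply the extended Euclidean algorithm to (73, 17), tracking rows (r, s, t) with s·73 + t·17 = r. Each division r_prev = q·r_cur + r_new produces the new row as (previous row) − q·(current row):
  row A: (73, 1, 0)   [1·73 + 0·17 = 73]
  row B: (17, 0, 1)   [0·73 + 1·17 = 17]
  73 = 4·17 + 5   → row C = row A − 4·row B = (5, 1, −4)   [check: 1·73 − 4·17 = 5]
  17 = 3·5 + 2   → row D = row B − 3·row C = (2, −3, 13)   [check: −3·73 + 13·17 = 2]
  5 = 2·2 + 1   → row E = row C − 2·row D = (1, 7, −30)   [check: 7·73 − 30·17 = 1]
  2 = 2·1 + 0   → remainder 0, stop. gcd = 1 (last nonzero row E).
The gcd is 1, so 17 is invertible mod 73. The last nonzero row gives 7·73 − 30·17 = 1, so t = −30. So 17^(−1) ≡ −30 ≡ 43 (mod 73). Verify: 17 · 43 = 731 ≡ 1 (mod 73). ✓

Final answer: 17^(−1) ≡ 43 (mod 73)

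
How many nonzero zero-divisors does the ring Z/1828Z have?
Z/1828Z has 915 nonzero zero-divisors

In Z/1828Z each nonzero element is either a unit (gcd with 1828 is 1) or a zero-divisor (gcd > 1). The number of units is φ(1828): factorise 1828 = 2^2 · 457, so φ(1828) = (2^2 − 2^1) · (457 − 1) = 2 · 456 = 912. The nonzero elements number 1828 − 1 = 1827. Hence the nonzero zero-divisors number 1827 − 912 = 915.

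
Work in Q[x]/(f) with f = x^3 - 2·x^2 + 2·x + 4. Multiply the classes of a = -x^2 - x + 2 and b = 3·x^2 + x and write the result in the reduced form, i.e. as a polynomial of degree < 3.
First multiply in Q[x] without reducing: a · b = -3·x^4 - 4·x^3 + 5·x^2 + 2·x. Now divide by f(x) = x^3 - 2·x^2 + 2·x + 4, eliminating the leading term at each step:
  leading term -3·x^4: subtract (-3·x)·f(x) = -3·x^4 + 6·x^3 - 6·x^2 - 12·x, leaving -10·x^3 + 11·x^2 + 14·x
  leading term -10·x^3: subtract (-10)·f(x) = -10·x^3 + 20·x^2 - 20·x - 40, leaving -9·x^2 + 34·x + 40
The degree is now < 3, so this is the remainder. Hence a · b ≡ -9·x^2 + 34·x + 40 in Q[x]/(f).

Final answer: a · b ≡ -9·x^2 + 34·x + 40 (mod f(x))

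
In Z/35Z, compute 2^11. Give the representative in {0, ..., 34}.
Use repeated squaring. Binary(11) = 1011. Walk through the bits of the exponent 11 left-to-right: at each bit after the leading one, square the running value, then multiply by 2 if the bit is 1 (always reducing mod 35):
  bit 1 = 1 (leading): start with 2.
  bit 2 = 0: square 2^2 = 4 (mod 35).
  bit 3 = 1: square 4^2 = 16; bit is 1, so multiply 16·2 = 32 (mod 35).
  bit 4 = 1: square 32^2 = 1024 ≡ 9; bit is 1, so multiply 9·2 = 18 (mod 35).
Final value: 2^11 ≡ 18 (mod 35).

Final answer: 18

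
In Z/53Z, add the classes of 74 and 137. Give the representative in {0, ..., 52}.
52

Reduce the summands first: 74 ≡ 21, 137 ≡ 31 (mod 53), so 74 + 137 ≡ 21 + 31 (mod 53). 21 + 31 = 52; 52 = 0·53 + 52, so (74 + 137) mod 53 = 52.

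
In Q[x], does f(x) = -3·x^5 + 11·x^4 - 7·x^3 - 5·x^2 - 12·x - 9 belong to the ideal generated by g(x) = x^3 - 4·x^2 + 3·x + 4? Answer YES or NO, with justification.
NO

In Q[x] the ideal (g) consists of all multiples of g, so f ∈ (g) iff g | f, i.e. iff the remainder of f on division by g is 0. Divide f by g (g is monic, so eliminate the leading term of the running remainder at each step):
  leading term -3·x^5: subtract (-3·x^2)·g(x) = -3·x^5 + 12·x^4 - 9·x^3 - 12·x^2, leaving -x^4 + 2·x^3 + 7·x^2 - 12·x - 9
  leading term -x^4: subtract (-x)·g(x) = -x^4 + 4·x^3 - 3·x^2 - 4·x, leaving -2·x^3 + 10·x^2 - 8·x - 9
  leading term -2·x^3: subtract (-2)·g(x) = -2·x^3 + 8·x^2 - 6·x - 8, leaving 2·x^2 - 2·x - 1
The remainder r(x) = 2·x^2 - 2·x - 1 ≠ 0 (and deg r < deg g), so g ∤ f, i.e. f ∉ (g).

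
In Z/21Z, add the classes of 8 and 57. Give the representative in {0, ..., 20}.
Reduce the summands first: 57 ≡ 15 (mod 21), so 8 + 57 ≡ 8 + 15 (mod 21). 8 + 15 = 23; 23 = 1·21 + 2, so (8 + 57) mod 21 = 2.

Final answer: 2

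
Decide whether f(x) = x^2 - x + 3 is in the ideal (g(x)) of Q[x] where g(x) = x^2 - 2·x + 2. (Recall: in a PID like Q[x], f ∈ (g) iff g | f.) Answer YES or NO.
In Q[x] the ideal (g) consists of all multiples of g, so f ∈ (g) iff g | f, i.e. iff the remainder of f on division by g is 0. Divide f by g (g is monic, so eliminate the leading term of the running remainder at each step):
  leading term x^2: subtract (1)·g(x) = x^2 - 2·x + 2, leaving x + 1
The remainder r(x) = x + 1 ≠ 0 (and deg r < deg g), so g ∤ f, i.e. f ∉ (g).

Final answer: NO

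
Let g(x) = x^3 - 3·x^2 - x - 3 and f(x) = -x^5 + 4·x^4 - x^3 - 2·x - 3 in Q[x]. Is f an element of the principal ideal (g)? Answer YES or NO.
NO

In Q[x] the ideal (g) consists of all multiples of g, so f ∈ (g) iff g | f, i.e. iff the remainder of f on division by g is 0. Divide f by g (g is monic, so eliminate the leading term of the running remainder at each step):
  leading term -x^5: subtract (-x^2)·g(x) = -x^5 + 3·x^4 + x^3 + 3·x^2, leaving x^4 - 2·x^3 - 3·x^2 - 2·x - 3
  leading term x^4: subtract (x)·g(x) = x^4 - 3·x^3 - x^2 - 3·x, leaving x^3 - 2·x^2 + x - 3
  leading term x^3: subtract (1)·g(x) = x^3 - 3·x^2 - x - 3, leaving x^2 + 2·x
The remainder r(x) = x^2 + 2·x ≠ 0 (and deg r < deg g), so g ∤ f, i.e. f ∉ (g).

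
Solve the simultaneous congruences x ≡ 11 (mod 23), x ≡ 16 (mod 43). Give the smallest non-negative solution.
x ≡ 747 (mod 989); the representative in [0, 989) is 747

The moduli 23, 43 are pairwise coprime, so by the CRT there is a unique solution mod 23·43 = 989.
Solve by successive substitution. Start with x ≡ 11 (mod 23).
  Combine with x ≡ 16 (mod 43): write x = 11 + 23·t and require 11 + 23·t ≡ 16 (mod 43), i.e. 23·t ≡ 16 − 11 ≡ 5 (mod 43). Since 23^(−1) ≡ 15 (mod 43), t ≡ 15·5 ≡ 32 (mod 43). So x ≡ 11 + 23·32 = 747 (mod 989).
Unique solution in [0, 989): x = 747.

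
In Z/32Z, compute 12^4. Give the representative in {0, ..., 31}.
0

Use repeated squaring. Binary(4) = 100. Walk through the bits of the exponent 4 left-to-right: at each bit after the leading one, square the running value, then multiply by 12 if the bit is 1 (always reducing mod 32):
  bit 1 = 1 (leading): start with 12.
  bit 2 = 0: square 12^2 = 144 ≡ 16 (mod 32).
  bit 3 = 0: square 16^2 = 256 ≡ 0 (mod 32).
Final value: 12^4 ≡ 0 (mod 32).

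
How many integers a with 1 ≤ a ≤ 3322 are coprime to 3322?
1500

The number of a ∈ {1, ..., 3322} with gcd(a, 3322) = 1 is by definition Euler's totient φ(3322). φ is multiplicative, with φ(p^e) = p^e − p^(e−1). Factorise 3322 = 2 · 11 · 151. Then
  φ(3322) = (2 − 1) · (11 − 1) · (151 − 1) = 1 · 10 · 150 = 1500.
So there are 1500 such integers.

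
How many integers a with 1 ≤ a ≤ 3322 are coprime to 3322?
The number of a ∈ {1, ..., 3322} with gcd(a, 3322) = 1 is by definition Euler's totient φ(3322). φ is multiplicative, with φ(p^e) = p^e − p^(e−1). Factorise 3322 = 2 · 11 · 151. Then
  φ(3322) = (2 − 1) · (11 − 1) · (151 − 1) = 1 · 10 · 150 = 1500.
So there are 1500 such integers.

Final answer: 1500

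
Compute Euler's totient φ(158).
φ(158) = 78

φ is multiplicative, with φ(p^e) = p^e − p^(e−1). Factorise 158 = 2 · 79. Then
  φ(158) = (2 − 1) · (79 − 1) = 1 · 78 = 78.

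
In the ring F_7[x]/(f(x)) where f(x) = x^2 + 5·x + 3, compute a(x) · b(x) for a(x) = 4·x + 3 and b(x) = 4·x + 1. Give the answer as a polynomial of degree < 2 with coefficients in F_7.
a · b ≡ 6·x + 4 (mod f(x))

Multiply as integer polynomials: a · b = 16·x^2 + 16·x + 3. Reducing coefficients mod 7: a · b ≡ 2·x^2 + 2·x + 3. Now divide by f(x) = x^2 + 5·x + 3 in F_7[x], eliminating the leading term at each step:
  leading term 2·x^2: subtract (2)·f(x) = 2·x^2 + 3·x + 6, leaving 6·x + 4 (coefficients mod 7)
The degree is now < 2, so this is the remainder. Hence a · b ≡ 6·x + 4 in F_7[x]/(f).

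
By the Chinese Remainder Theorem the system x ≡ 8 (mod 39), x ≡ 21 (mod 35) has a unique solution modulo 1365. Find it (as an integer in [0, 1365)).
The moduli 39, 35 are pairwise coprime, so by the CRT there is a unique solution mod 39·35 = 1365.
Solve by successive substitution. Start with x ≡ 8 (mod 39).
  Combine with x ≡ 21 (mod 35): write x = 8 + 39·t and require 8 + 39·t ≡ 21 (mod 35), i.e. 39·t ≡ 21 − 8 ≡ 13 (mod 35). Since 39^(−1) ≡ 9 (mod 35) (39 ≡ 4 (mod 35)), t ≡ 9·13 ≡ 12 (mod 35). So x ≡ 8 + 39·12 = 476 (mod 1365).
Unique solution in [0, 1365): x = 476.

Final answer: x ≡ 476 (mod 1365); the representative in [0, 1365) is 476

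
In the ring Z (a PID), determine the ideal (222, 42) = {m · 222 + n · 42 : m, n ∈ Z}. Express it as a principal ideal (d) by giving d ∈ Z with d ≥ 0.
(222, 42) = (6); d = 6

In the PID Z, (a, b) is generated by gcd(a, b). Compute gcd(222, 42) with the extended Euclidean algorithm, tracking rows (r, s, t) with s·222 + t·42 = r:
  row A: (222, 1, 0)   [1·222 + 0·42 = 222]
  row B: (42, 0, 1)   [0·222 + 1·42 = 42]
  222 = 5·42 + 12   → row C = row A − 5·row B = (12, 1, −5)   [check: 1·222 − 5·42 = 12]
  42 = 3·12 + 6   → row D = row B − 3·row C = (6, −3, 16)   [check: −3·222 + 16·42 = 6]
  12 = 2·6 + 0   → remainder 0, stop. gcd = 6 (last nonzero row D).
So gcd(222, 42) = 6, with Bézout identity −3·222 + 16·42 = 6. Containment (⊇): the Bézout identity exhibits 6 as an element of (222, 42), giving (6) ⊆ (222, 42). Containment (⊆): since 6 | 222 and 6 | 42 (222 = 6·37, 42 = 6·7), every Z-linear combination of 222 and 42 is divisible by 6, so (222, 42) ⊆ (6). Therefore (222, 42) = (6), d = 6.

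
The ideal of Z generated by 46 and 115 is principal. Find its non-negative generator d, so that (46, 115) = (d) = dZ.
In the PID Z, (a, b) is generated by gcd(a, b). Compute gcd(115, 46) with the extended Euclidean algorithm, tracking rows (r, s, t) with s·115 + t·46 = r:
  row A: (115, 1, 0)   [1·115 + 0·46 = 115]
  row B: (46, 0, 1)   [0·115 + 1·46 = 46]
  115 = 2·46 + 23   → row C = row A − 2·row B = (23, 1, −2)   [check: 1·115 − 2·46 = 23]
  46 = 2·23 + 0   → remainder 0, stop. gcd = 23 (last nonzero row C).
So gcd(46, 115) = 23, with Bézout identity 1·115 − 2·46 = 23. Containment (⊇): the Bézout identity exhibits 23 as an element of (46, 115), giving (23) ⊆ (46, 115). Containment (⊆): since 23 | 46 and 23 | 115 (46 = 23·2, 115 = 23·5), every Z-linear combination of 46 and 115 is divisible by 23, so (46, 115) ⊆ (23). Therefore (46, 115) = (23), d = 23.

Final answer: (46, 115) = (23); d = 23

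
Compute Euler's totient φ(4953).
φ is multiplicative, with φ(p^e) = p^e − p^(e−1). Factorise 4953 = 3 · 13 · 127. Then
  φ(4953) = (3 − 1) · (13 − 1) · (127 − 1) = 2 · 12 · 126 = 3024.

Final answer: φ(4953) = 3024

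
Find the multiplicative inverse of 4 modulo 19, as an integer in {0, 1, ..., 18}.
Apply the extended Euclidean algorithm to (19, 4), tracking rows (r, s, t) with s·19 + t·4 = r. Each division r_prev = q·r_cur + r_new produces the new row as (previous row) − q·(current row):
  row A: (19, 1, 0)   [1·19 + 0·4 = 19]
  row B: (4, 0, 1)   [0·19 + 1·4 = 4]
  19 = 4·4 + 3   → row C = row A − 4·row B = (3, 1, −4)   [check: 1·19 − 4·4 = 3]
  4 = 1·3 + 1   → row D = row B − 1·row C = (1, −1, 5)   [check: −1·19 + 5·4 = 1]
  3 = 3·1 + 0   → remainder 0, stop. gcd = 1 (last nonzero row D).
The gcd is 1, so 4 is invertible mod 19. The last nonzero row gives −1·19 + 5·4 = 1, so t = 5. So 4^(−1) ≡ 5 (mod 19). Verify: 4 · 5 = 20 ≡ 1 (mod 19). ✓

Final answer: 4^(−1) ≡ 5 (mod 19)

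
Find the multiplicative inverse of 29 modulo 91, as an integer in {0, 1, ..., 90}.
Apply the extended Euclidean algorithm to (91, 29), tracking rows (r, s, t) with s·91 + t·29 = r. Each division r_prev = q·r_cur + r_new produces the new row as (previous row) − q·(current row):
  row A: (91, 1, 0)   [1·91 + 0·29 = 91]
  row B: (29, 0, 1)   [0·91 + 1·29 = 29]
  91 = 3·29 + 4   → row C = row A − 3·row B = (4, 1, −3)   [check: 1·91 − 3·29 = 4]
  29 = 7·4 + 1   → row D = row B − 7·row C = (1, −7, 22)   [check: −7·91 + 22·29 = 1]
  4 = 4·1 + 0   → remainder 0, stop. gcd = 1 (last nonzero row D).
The gcd is 1, so 29 is invertible mod 91. The last nonzero row gives −7·91 + 22·29 = 1, so t = 22. So 29^(−1) ≡ 22 (mod 91). Verify: 29 · 22 = 638 ≡ 1 (mod 91). ✓

Final answer: 29^(−1) ≡ 22 (mod 91)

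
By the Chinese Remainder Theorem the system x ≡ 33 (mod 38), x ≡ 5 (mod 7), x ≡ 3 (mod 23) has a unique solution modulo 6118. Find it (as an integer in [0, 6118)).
x ≡ 831 (mod 6118); the representative in [0, 6118) is 831

The moduli 38, 7, 23 are pairwise coprime, so by the CRT there is a unique solution mod 38·7·23 = 6118.
Solve by successive substitution. Start with x ≡ 33 (mod 38).
  Combine with x ≡ 5 (mod 7): write x = 33 + 38·t and require 33 + 38·t ≡ 5 (mod 7), i.e. 38·t ≡ 5 − 33 ≡ 0 (mod 7). Since 38^(−1) ≡ 5 (mod 7) (38 ≡ 3 (mod 7)), t ≡ 5·0 ≡ 0 (mod 7). So x ≡ 33 + 38·0 = 33 (mod 266).
  Combine with x ≡ 3 (mod 23): write x = 33 + 266·t and require 33 + 266·t ≡ 3 (mod 23), i.e. 266·t ≡ 3 − 33 ≡ 16 (mod 23). Since 266^(−1) ≡ 16 (mod 23) (266 ≡ 13 (mod 23)), t ≡ 16·16 ≡ 3 (mod 23). So x ≡ 33 + 266·3 = 831 (mod 6118).
Unique solution in [0, 6118): x = 831.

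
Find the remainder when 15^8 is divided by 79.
38

Use repeated squaring. Binary(8) = 1000. Walk through the bits of the exponent 8 left-to-right: at each bit after the leading one, square the running value, then multiply by 15 if the bit is 1 (always reducing mod 79):
  bit 1 = 1 (leading): start with 15.
  bit 2 = 0: square 15^2 = 225 ≡ 67 (mod 79).
  bit 3 = 0: square 67^2 = 4489 ≡ 65 (mod 79).
  bit 4 = 0: square 65^2 = 4225 ≡ 38 (mod 79).
Final value: 15^8 ≡ 38 (mod 79).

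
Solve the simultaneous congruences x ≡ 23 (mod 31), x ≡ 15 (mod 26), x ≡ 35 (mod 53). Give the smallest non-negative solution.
The moduli 31, 26, 53 are pairwise coprime, so by the CRT there is a unique solution mod 31·26·53 = 42718.
Solve by successive substitution. Start with x ≡ 23 (mod 31).
  Combine with x ≡ 15 (mod 26): write x = 23 + 31·t and require 23 + 31·t ≡ 15 (mod 26), i.e. 31·t ≡ 15 − 23 ≡ 18 (mod 26). Since 31^(−1) ≡ 21 (mod 26) (31 ≡ 5 (mod 26)), t ≡ 21·18 ≡ 14 (mod 26). So x ≡ 23 + 31·14 = 457 (mod 806).
  Combine with x ≡ 35 (mod 53): write x = 457 + 806·t and require 457 + 806·t ≡ 35 (mod 53), i.e. 806·t ≡ 35 − 457 ≡ 2 (mod 53). Since 806^(−1) ≡ 29 (mod 53) (806 ≡ 11 (mod 53)), t ≡ 29·2 ≡ 5 (mod 53). So x ≡ 457 + 806·5 = 4487 (mod 42718).
Unique solution in [0, 42718): x = 4487.

Final answer: x ≡ 4487 (mod 42718); the representative in [0, 42718) is 4487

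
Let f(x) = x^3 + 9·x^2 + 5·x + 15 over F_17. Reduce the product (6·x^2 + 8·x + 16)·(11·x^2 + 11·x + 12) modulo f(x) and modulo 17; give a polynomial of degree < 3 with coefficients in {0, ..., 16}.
a · b ≡ 5·x^2 + 3·x + 9 (mod f(x))

Multiply as integer polynomials: a · b = 66·x^4 + 154·x^3 + 336·x^2 + 272·x + 192. Reducing coefficients mod 17: a · b ≡ 15·x^4 + x^3 + 13·x^2 + 5. Now divide by f(x) = x^3 + 9·x^2 + 5·x + 15 in F_17[x], eliminating the leading term at each step:
  leading term 15·x^4: subtract (15·x)·f(x) = 15·x^4 + 16·x^3 + 7·x^2 + 4·x, leaving 2·x^3 + 6·x^2 + 13·x + 5 (coefficients mod 17)
  leading term 2·x^3: subtract (2)·f(x) = 2·x^3 + x^2 + 10·x + 13, leaving 5·x^2 + 3·x + 9 (coefficients mod 17)
The degree is now < 3, so this is the remainder. Hence a · b ≡ 5·x^2 + 3·x + 9 in F_17[x]/(f).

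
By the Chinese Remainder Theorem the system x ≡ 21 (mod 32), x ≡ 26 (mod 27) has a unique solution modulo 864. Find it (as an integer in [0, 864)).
x ≡ 53 (mod 864); the representative in [0, 864) is 53

The moduli 32, 27 are pairwise coprime, so by the CRT there is a unique solution mod 32·27 = 864.
Solve by successive substitution. Start with x ≡ 21 (mod 32).
  Combine with x ≡ 26 (mod 27): write x = 21 + 32·t and require 21 + 32·t ≡ 26 (mod 27), i.e. 32·t ≡ 26 − 21 ≡ 5 (mod 27). Since 32^(−1) ≡ 11 (mod 27) (32 ≡ 5 (mod 27)), t ≡ 11·5 ≡ 1 (mod 27). So x ≡ 21 + 32·1 = 53 (mod 864).
Unique solution in [0, 864): x = 53.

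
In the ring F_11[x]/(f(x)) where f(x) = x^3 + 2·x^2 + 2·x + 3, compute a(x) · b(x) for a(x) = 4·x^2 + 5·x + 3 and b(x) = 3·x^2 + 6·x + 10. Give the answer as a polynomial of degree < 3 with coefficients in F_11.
a · b ≡ 3·x^2 + 2·x + 7 (mod f(x))

Multiply as integer polynomials: a · b = 12·x^4 + 39·x^3 + 79·x^2 + 68·x + 30. Reducing coefficients mod 11: a · b ≡ x^4 + 6·x^3 + 2·x^2 + 2·x + 8. Now divide by f(x) = x^3 + 2·x^2 + 2·x + 3 in F_11[x], eliminating the leading term at each step:
  leading term x^4: subtract (x)·f(x) = x^4 + 2·x^3 + 2·x^2 + 3·x, leaving 4·x^3 + 10·x + 8 (coefficients mod 11)
  leading term 4·x^3: subtract (4)·f(x) = 4·x^3 + 8·x^2 + 8·x + 1, leaving 3·x^2 + 2·x + 7 (coefficients mod 11)
The degree is now < 3, so this is the remainder. Hence a · b ≡ 3·x^2 + 2·x + 7 in F_11[x]/(f).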